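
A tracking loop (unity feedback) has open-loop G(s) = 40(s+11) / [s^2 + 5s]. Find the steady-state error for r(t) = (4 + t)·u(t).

Factoring s from the denominator leaves a polynomial with constant term 5, so the system is type 1. Taking each input component in turn:
  • 4: tracked with zero error.
  • t: e_ss = 1/K_v with K_v=88 → 1/88.
Total e_ss = 1/88.

1/88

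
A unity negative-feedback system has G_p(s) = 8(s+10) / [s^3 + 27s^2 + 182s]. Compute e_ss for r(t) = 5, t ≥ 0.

The denominator has no term below 182s — 1 pole at s=0, type 1.
K_p = ∞ for a type-1 system; e_ss to a step is zero.

0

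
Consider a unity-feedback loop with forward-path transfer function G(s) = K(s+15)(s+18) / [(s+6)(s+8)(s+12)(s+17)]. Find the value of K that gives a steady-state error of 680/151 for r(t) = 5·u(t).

4

System type = 0 (no poles at s=0).
K_p = lim_{s→0} G(s) = K·15·18 / (6·8·12·17) = (15/544)·K.
e_ss = 5/(1 + K_p) = 680/151 ⇒ 1 + (15/544)·K = 151/136 ⇒ K = 4.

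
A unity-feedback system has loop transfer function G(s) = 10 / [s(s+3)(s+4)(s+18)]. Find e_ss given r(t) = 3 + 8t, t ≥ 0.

172.8

System type = 1 (one pole at s=0). By superposition:
  • 3: tracked with zero error.
  • 8t: e_ss = 8/K_v with K_v=5/108 → 172.8.
Total e_ss = 172.8.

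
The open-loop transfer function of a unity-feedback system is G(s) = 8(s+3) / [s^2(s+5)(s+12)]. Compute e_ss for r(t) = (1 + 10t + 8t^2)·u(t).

40

The open loop has two poles at the origin → type 2 system. Taking each input component in turn:
  • 1: tracked with zero error.
  • 10t: tracked with zero error.
  • 8t^2: e_ss = 16/K_a with K_a=0.4 → 40.
Total e_ss = 40.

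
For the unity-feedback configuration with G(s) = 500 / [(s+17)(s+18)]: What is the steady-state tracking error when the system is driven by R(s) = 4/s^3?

infinity

G(s) has no factors of s in the denominator, so the system is type 0.
K_a = lim_{s→0} s^2·G(s) = 0; the steady-state error to this parabolic input grows without bound.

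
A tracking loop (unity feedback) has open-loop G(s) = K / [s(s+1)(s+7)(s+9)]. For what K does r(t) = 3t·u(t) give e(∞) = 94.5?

One free integrator in G(s): this is a type 1 system.
K_v = lim_{s→0} s·G(s) = K / (1·7·9) = (1/63)·K.
e_ss = 3/K_v = 94.5 ⇒ K_v = 2/63 ⇒ K = (2/63)/(1/63) = 2.

2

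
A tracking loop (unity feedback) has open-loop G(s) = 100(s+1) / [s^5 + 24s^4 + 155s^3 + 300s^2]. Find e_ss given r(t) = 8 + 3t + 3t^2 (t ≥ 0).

18

The denominator has no term below 300s^2 — 2 poles at s=0, type 2. By superposition:
  • 8: tracked with zero error.
  • 3t: tracked with zero error.
  • 3t^2: e_ss = 6/K_a with K_a=1/3 → 18.
Total e_ss = 18.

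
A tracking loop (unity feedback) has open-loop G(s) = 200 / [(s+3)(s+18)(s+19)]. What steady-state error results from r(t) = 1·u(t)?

The open loop has no poles at the origin → type 0 system.
K_p = lim_{s→0} G(s) = 200 / (3·18·19) = 100/513.
e_ss = 1/(1 + K_p) = 1/(613/513) = 513/613.

513/613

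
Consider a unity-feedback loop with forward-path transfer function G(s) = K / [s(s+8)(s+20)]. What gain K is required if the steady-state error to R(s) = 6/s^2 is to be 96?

10

The open loop has one pole at the origin → type 1 system.
K_v = lim_{s→0} s·G(s) = K / (8·20) = (1/160)·K.
e_ss = 6/K_v = 96 ⇒ K_v = 0.0625 ⇒ K = 0.0625/(1/160) = 10.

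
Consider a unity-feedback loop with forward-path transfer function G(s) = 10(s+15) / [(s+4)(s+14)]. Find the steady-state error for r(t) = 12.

336/103

The open loop has no poles at the origin → type 0 system.
K_p = lim_{s→0} G(s) = 10·15 / (4·14) = 75/28.
e_ss = 12/(1 + K_p) = 12/(103/28) = 336/103.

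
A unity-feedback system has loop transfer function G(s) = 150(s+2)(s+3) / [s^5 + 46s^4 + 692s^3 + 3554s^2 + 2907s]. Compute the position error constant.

infinity

K_p = lim_{s→0} G(s); with 1 pole at the origin the limit diverges, so K_p = ∞.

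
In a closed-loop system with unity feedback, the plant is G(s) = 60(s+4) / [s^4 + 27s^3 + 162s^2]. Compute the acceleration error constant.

Factoring s^2 from the denominator leaves a polynomial with constant term 162, so the system is type 2.
K_a = lim_{s→0} s^2·G(s) = 60·4 / 162 = 40/27.

40/27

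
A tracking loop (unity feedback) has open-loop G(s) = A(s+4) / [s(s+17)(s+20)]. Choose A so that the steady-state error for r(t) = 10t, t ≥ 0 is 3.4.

250

System type = 1 (one pole at s=0).
K_v = lim_{s→0} s·G(s) = A·4 / (17·20) = (1/85)·A.
e_ss = 10/K_v = 3.4 ⇒ K_v = 50/17 ⇒ A = (50/17)/(1/85) = 250.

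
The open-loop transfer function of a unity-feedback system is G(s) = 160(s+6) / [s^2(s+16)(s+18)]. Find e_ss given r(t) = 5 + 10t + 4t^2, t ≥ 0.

2.4

G(s) has two factors of s in the denominator, so the system is type 2. Treating each term separately:
  • 5: tracked with zero error.
  • 10t: tracked with zero error.
  • 4t^2: e_ss = 8/K_a with K_a=10/3 → 2.4.
Total e_ss = 2.4.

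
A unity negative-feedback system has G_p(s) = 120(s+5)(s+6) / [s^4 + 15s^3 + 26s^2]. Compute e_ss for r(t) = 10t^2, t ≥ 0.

13/90

Factoring s^2 from the denominator leaves a polynomial with constant term 26, so the system is type 2.
K_a = lim_{s→0} s^2·G_p(s) = 120·5·6 / 26 = 1800/13.
r(t) = 10t^2 gives R(s) = 20/s^3.
e_ss = 20/K_a = 20/(1800/13) = 13/90.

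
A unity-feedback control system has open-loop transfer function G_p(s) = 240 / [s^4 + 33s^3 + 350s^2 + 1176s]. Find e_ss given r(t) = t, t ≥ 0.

Lowest-order denominator term is 1176s, so the open loop has 1 pole at the origin → type 1 system.
K_v = lim_{s→0} s·G_p(s) = 240 / 1176 = 10/49.
e_ss = 1/K_v = 1/(10/49) = 4.9.

4.9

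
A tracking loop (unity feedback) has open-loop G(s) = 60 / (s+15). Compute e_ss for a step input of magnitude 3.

0.6

System type = 0 (no poles at s=0).
K_p = lim_{s→0} G(s) = 60 / (15) = 4.
e_ss = 3/(1 + K_p) = 3/5 = 0.6.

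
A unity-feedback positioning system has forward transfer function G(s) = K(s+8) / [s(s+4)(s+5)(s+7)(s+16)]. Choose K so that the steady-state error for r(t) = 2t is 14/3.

120

The open loop has one pole at the origin → type 1 system.
K_v = lim_{s→0} s·G(s) = K·8 / (4·5·7·16) = (1/280)·K.
e_ss = 2/K_v = 14/3 ⇒ K_v = 3/7 ⇒ K = (3/7)/(1/280) = 120.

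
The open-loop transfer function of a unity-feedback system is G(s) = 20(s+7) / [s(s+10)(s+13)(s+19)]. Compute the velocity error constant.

The open loop has one pole at the origin → type 1 system.
K_v = lim_{s→0} s·G(s) = 20·7 / (10·13·19) = 14/247.

14/247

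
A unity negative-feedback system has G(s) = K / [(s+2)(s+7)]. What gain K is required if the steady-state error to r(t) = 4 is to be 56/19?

The open loop has no poles at the origin → type 0 system.
K_p = lim_{s→0} G(s) = K / (2·7) = (1/14)·K.
e_ss = 4/(1 + K_p) = 56/19 ⇒ 1 + (1/14)·K = 19/14 ⇒ K = 5.

5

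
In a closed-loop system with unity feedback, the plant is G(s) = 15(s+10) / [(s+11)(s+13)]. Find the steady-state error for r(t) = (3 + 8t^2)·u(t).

infinity

The open loop has no poles at the origin → type 0 system. Treating each term separately:
  • 3: e_ss = 3/(1+K_p) with K_p=150/143 → 429/293.
  • 8t^2: a type-0 system cannot track it, e_ss → ∞.
The unbounded component dominates.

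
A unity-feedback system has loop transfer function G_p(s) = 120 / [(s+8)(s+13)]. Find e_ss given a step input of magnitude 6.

39/14

System type = 0 (no poles at s=0).
K_p = lim_{s→0} G_p(s) = 120 / (8·13) = 15/13.
e_ss = 6/(1 + K_p) = 6/(28/13) = 39/14.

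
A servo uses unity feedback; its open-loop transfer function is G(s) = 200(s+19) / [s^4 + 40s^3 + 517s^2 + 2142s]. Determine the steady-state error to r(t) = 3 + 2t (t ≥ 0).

1071/950

Factoring s from the denominator leaves a polynomial with constant term 2142, so the system is type 1. By superposition:
  • 3: tracked with zero error.
  • 2t: e_ss = 2/K_v with K_v=1900/1071 → 1071/950.
Total e_ss = 1071/950.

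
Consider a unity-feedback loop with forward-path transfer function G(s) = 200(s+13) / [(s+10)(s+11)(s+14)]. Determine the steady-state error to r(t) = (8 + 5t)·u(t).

infinity

The open loop has no poles at the origin → type 0 system. Taking each input component in turn:
  • 8: e_ss = 8/(1+K_p) with K_p=130/77 → 616/207.
  • 5t: a type-0 system cannot track it, e_ss → ∞.
The unbounded component dominates.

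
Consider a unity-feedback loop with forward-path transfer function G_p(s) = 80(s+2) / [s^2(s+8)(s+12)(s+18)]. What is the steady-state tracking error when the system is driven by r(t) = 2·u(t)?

0

The open loop has two poles at the origin → type 2 system.
K_p = ∞ for a type-2 system; e_ss to a step is zero.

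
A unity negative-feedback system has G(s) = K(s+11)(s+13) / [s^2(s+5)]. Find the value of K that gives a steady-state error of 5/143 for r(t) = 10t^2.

20

G(s) has two factors of s in the denominator, so the system is type 2.
K_a = lim_{s→0} s^2·G(s) = K·11·13 / (5) = 28.6·K.
e_ss = 20/K_a = 5/143 ⇒ K_a = 572 ⇒ K = 572/28.6 = 20.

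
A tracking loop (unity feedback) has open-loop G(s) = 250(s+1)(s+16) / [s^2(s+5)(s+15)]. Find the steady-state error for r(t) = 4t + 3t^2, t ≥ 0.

0.1125

System type = 2 (two poles at s=0). Taking each input component in turn:
  • 4t: tracked with zero error.
  • 3t^2: e_ss = 6/K_a with K_a=160/3 → 0.1125.
Total e_ss = 0.1125.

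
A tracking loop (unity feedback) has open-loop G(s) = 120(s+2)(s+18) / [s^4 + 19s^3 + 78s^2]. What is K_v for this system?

infinity

K_v = lim_{s→0} s·G(s); with 2 poles at the origin the limit diverges, so K_v = ∞.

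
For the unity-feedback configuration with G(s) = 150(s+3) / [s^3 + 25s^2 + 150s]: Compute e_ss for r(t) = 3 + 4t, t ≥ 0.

The denominator has no term below 150s — 1 pole at s=0, type 1. Taking each input component in turn:
  • 3: tracked with zero error.
  • 4t: e_ss = 4/K_v with K_v=3 → 4/3.
Total e_ss = 4/3.

4/3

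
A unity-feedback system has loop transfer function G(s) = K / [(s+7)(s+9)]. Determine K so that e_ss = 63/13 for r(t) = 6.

No free integrators in G(s): this is a type 0 system.
K_p = lim_{s→0} G(s) = K / (7·9) = (1/63)·K.
e_ss = 6/(1 + K_p) = 63/13 ⇒ 1 + (1/63)·K = 26/21 ⇒ K = 15.

15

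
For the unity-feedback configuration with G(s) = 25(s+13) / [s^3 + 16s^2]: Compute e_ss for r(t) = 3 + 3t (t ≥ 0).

Factoring s^2 from the denominator leaves a polynomial with constant term 16, so the system is type 2. Taking each input component in turn:
  • 3: tracked with zero error.
  • 3t: tracked with zero error.
Total e_ss = 0.

0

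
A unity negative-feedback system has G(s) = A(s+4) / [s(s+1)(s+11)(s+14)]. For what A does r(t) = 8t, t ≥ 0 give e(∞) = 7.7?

40

The open loop has one pole at the origin → type 1 system.
K_v = lim_{s→0} s·G(s) = A·4 / (1·11·14) = (2/77)·A.
e_ss = 8/K_v = 7.7 ⇒ K_v = 80/77 ⇒ A = (80/77)/(2/77) = 40.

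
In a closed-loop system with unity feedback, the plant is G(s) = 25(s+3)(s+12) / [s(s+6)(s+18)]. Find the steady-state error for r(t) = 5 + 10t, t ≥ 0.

1.2

One free integrator in G(s): this is a type 1 system. Taking each input component in turn:
  • 5: tracked with zero error.
  • 10t: e_ss = 10/K_v with K_v=25/3 → 1.2.
Total e_ss = 1.2.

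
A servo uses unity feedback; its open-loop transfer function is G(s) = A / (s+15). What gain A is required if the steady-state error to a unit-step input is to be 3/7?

20

No free integrators in G(s): this is a type 0 system.
K_p = lim_{s→0} G(s) = A / (15) = (1/15)·A.
e_ss = 1/(1 + K_p) = 3/7 ⇒ 1 + (1/15)·A = 7/3 ⇒ A = 20.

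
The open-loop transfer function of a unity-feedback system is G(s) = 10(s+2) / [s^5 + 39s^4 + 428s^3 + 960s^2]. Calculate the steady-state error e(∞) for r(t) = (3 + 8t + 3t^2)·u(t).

The denominator has no term below 960s^2 — 2 poles at s=0, type 2. Taking each input component in turn:
  • 3: tracked with zero error.
  • 8t: tracked with zero error.
  • 3t^2: e_ss = 6/K_a with K_a=1/48 → 288.
Total e_ss = 288.

288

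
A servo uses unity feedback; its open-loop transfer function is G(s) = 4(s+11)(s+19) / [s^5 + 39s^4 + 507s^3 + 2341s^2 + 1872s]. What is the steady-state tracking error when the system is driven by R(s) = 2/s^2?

Lowest-order denominator term is 1872s, so the open loop has 1 pole at the origin → type 1 system.
K_v = lim_{s→0} s·G(s) = 4·11·19 / 1872 = 209/468.
e_ss = 2/K_v = 2/(209/468) = 936/209.

936/209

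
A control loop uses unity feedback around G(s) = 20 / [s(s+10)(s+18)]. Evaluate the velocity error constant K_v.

One free integrator in G(s): this is a type 1 system.
K_v = lim_{s→0} s·G(s) = 20 / (10·18) = 1/9.

1/9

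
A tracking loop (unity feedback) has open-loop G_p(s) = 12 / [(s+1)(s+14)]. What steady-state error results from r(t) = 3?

The open loop has no poles at the origin → type 0 system.
K_p = lim_{s→0} G_p(s) = 12 / (1·14) = 6/7.
e_ss = 3/(1 + K_p) = 3/(13/7) = 21/13.

21/13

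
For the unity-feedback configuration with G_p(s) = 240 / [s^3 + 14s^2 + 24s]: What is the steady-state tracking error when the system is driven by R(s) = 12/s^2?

Factoring s from the denominator leaves a polynomial with constant term 24, so the system is type 1.
K_v = lim_{s→0} s·G_p(s) = 240 / 24 = 10.
e_ss = 12/K_v = 12/10 = 1.2.

1.2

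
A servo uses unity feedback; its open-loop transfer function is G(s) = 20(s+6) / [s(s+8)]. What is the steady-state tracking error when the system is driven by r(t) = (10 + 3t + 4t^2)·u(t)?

infinity

One free integrator in G(s): this is a type 1 system. Treating each term separately:
  • 10: tracked with zero error.
  • 3t: e_ss = 3/K_v with K_v=15 → 0.2.
  • 4t^2: a type-1 system cannot track it, e_ss → ∞.
The unbounded component dominates.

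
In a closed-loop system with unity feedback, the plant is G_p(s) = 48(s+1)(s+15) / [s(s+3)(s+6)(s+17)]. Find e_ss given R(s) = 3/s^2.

The open loop has one pole at the origin → type 1 system.
K_v = lim_{s→0} s·G_p(s) = 48·1·15 / (3·6·17) = 40/17.
e_ss = 3/K_v = 3/(40/17) = 1.275.

1.275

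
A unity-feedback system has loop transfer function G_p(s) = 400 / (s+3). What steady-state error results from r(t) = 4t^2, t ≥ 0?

No free integrators in G_p(s): this is a type 0 system.
K_a = lim_{s→0} s^2·G_p(s) = 0; the steady-state error to this parabolic input grows without bound.

infinity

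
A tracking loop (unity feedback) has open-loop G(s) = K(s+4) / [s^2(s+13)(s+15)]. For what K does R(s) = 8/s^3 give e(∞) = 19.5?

The open loop has two poles at the origin → type 2 system.
K_a = lim_{s→0} s^2·G(s) = K·4 / (13·15) = (4/195)·K.
e_ss = 8/K_a = 19.5 ⇒ K_a = 16/39 ⇒ K = (16/39)/(4/195) = 20.

20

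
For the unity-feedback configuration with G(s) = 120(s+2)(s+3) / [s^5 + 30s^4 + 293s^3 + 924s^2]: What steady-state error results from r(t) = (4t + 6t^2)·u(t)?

15.4

Factoring s^2 from the denominator leaves a polynomial with constant term 924, so the system is type 2. Taking each input component in turn:
  • 4t: tracked with zero error.
  • 6t^2: e_ss = 12/K_a with K_a=60/77 → 15.4.
Total e_ss = 15.4.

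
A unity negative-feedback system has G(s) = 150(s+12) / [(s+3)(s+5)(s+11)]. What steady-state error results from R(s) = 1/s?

11/131

System type = 0 (no poles at s=0).
K_p = lim_{s→0} G(s) = 150·12 / (3·5·11) = 120/11.
e_ss = 1/(1 + K_p) = 1/(131/11) = 11/131.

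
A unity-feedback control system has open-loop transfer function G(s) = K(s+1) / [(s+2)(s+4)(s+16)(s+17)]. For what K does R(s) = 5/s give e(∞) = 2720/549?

20

System type = 0 (no poles at s=0).
K_p = lim_{s→0} G(s) = K·1 / (2·4·16·17) = (1/2176)·K.
e_ss = 5/(1 + K_p) = 2720/549 ⇒ 1 + (1/2176)·K = 549/544 ⇒ K = 20.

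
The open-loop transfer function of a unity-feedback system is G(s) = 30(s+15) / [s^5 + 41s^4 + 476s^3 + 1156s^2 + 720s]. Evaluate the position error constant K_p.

infinity

K_p = lim_{s→0} G(s); with 1 pole at the origin the limit diverges, so K_p = ∞.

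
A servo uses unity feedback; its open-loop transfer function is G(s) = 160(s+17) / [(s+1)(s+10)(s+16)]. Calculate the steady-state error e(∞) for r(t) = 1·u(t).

The open loop has no poles at the origin → type 0 system.
K_p = lim_{s→0} G(s) = 160·17 / (1·10·16) = 17.
e_ss = 1/(1 + K_p) = 1/18.

1/18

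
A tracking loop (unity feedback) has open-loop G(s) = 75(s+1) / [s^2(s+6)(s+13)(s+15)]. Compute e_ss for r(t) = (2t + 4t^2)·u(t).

Two free integrators in G(s): this is a type 2 system. Treating each term separately:
  • 2t: tracked with zero error.
  • 4t^2: e_ss = 8/K_a with K_a=5/78 → 124.8.
Total e_ss = 124.8.

124.8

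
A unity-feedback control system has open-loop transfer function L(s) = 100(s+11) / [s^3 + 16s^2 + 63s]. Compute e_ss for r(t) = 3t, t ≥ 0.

Lowest-order denominator term is 63s, so the open loop has 1 pole at the origin → type 1 system.
K_v = lim_{s→0} s·L(s) = 100·11 / 63 = 1100/63.
e_ss = 3/K_v = 3/(1100/63) = 189/1100.

189/1100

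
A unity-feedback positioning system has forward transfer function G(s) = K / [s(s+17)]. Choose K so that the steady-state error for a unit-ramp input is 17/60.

60

G(s) has one factor of s in the denominator, so the system is type 1.
K_v = lim_{s→0} s·G(s) = K / (17) = (1/17)·K.
e_ss = 1/K_v = 17/60 ⇒ K_v = 60/17 ⇒ K = (60/17)/(1/17) = 60.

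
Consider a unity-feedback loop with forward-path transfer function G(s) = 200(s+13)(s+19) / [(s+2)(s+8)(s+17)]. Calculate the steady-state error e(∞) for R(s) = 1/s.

34/6209

The open loop has no poles at the origin → type 0 system.
K_p = lim_{s→0} G(s) = 200·13·19 / (2·8·17) = 6175/34.
e_ss = 1/(1 + K_p) = 1/(6209/34) = 34/6209.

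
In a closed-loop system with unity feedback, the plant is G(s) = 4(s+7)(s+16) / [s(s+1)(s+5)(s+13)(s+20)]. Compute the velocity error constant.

G(s) has one factor of s in the denominator, so the system is type 1.
K_v = lim_{s→0} s·G(s) = 4·7·16 / (1·5·13·20) = 112/325.

112/325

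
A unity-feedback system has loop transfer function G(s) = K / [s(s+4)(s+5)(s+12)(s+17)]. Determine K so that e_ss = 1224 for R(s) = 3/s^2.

The open loop has one pole at the origin → type 1 system.
K_v = lim_{s→0} s·G(s) = K / (4·5·12·17) = (1/4080)·K.
e_ss = 3/K_v = 1224 ⇒ K_v = 1/408 ⇒ K = (1/408)/(1/4080) = 10.

10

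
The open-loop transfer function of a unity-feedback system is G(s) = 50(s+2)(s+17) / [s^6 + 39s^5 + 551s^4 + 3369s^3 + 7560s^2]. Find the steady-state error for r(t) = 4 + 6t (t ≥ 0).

0

Lowest-order denominator term is 7560s^2, so the open loop has 2 poles at the origin → type 2 system. Taking each input component in turn:
  • 4: tracked with zero error.
  • 6t: tracked with zero error.
Total e_ss = 0.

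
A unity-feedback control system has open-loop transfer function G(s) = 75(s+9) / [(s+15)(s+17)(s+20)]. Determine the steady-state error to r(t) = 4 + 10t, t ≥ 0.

infinity

System type = 0 (no poles at s=0). By superposition:
  • 4: e_ss = 4/(1+K_p) with K_p=9/68 → 272/77.
  • 10t: a type-0 system cannot track it, e_ss → ∞.
The unbounded component dominates.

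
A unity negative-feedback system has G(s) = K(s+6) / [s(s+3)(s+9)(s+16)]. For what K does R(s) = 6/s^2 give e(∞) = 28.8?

One free integrator in G(s): this is a type 1 system.
K_v = lim_{s→0} s·G(s) = K·6 / (3·9·16) = (1/72)·K.
e_ss = 6/K_v = 28.8 ⇒ K_v = 5/24 ⇒ K = (5/24)/(1/72) = 15.

15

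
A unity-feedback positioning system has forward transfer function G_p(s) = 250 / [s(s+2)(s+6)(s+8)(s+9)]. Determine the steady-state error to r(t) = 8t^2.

infinity

G_p(s) has one factor of s in the denominator, so the system is type 1.
K_a = lim_{s→0} s^2·G_p(s) = 0; the steady-state error to this parabolic input grows without bound.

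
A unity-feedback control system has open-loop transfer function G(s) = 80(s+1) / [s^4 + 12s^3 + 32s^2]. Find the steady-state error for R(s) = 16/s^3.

Lowest-order denominator term is 32s^2, so the open loop has 2 poles at the origin → type 2 system.
K_a = lim_{s→0} s^2·G(s) = 80·1 / 32 = 2.5.
r(t) = 8t^2 gives R(s) = 16/s^3.
e_ss = 16/K_a = 16/2.5 = 6.4.

6.4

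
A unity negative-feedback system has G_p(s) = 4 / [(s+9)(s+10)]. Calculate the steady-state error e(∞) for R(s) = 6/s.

G_p(s) has no factors of s in the denominator, so the system is type 0.
K_p = lim_{s→0} G_p(s) = 4 / (9·10) = 2/45.
e_ss = 6/(1 + K_p) = 6/(47/45) = 270/47.

270/47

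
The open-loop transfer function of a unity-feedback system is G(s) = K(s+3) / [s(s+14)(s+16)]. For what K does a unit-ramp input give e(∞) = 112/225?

150

One free integrator in G(s): this is a type 1 system.
K_v = lim_{s→0} s·G(s) = K·3 / (14·16) = (3/224)·K.
e_ss = 1/K_v = 112/225 ⇒ K_v = 225/112 ⇒ K = (225/112)/(3/224) = 150.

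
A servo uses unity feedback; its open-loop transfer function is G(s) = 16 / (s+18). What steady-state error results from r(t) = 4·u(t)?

36/17

System type = 0 (no poles at s=0).
K_p = lim_{s→0} G(s) = 16 / (18) = 8/9.
e_ss = 4/(1 + K_p) = 4/(17/9) = 36/17.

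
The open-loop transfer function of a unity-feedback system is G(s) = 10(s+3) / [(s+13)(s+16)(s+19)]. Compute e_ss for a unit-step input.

The open loop has no poles at the origin → type 0 system.
K_p = lim_{s→0} G(s) = 10·3 / (13·16·19) = 15/1976.
e_ss = 1/(1 + K_p) = 1/(1991/1976) = 1976/1991.

1976/1991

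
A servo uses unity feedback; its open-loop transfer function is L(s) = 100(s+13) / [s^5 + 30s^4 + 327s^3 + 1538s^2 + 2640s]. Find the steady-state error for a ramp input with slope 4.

528/65

The denominator has no term below 2640s — 1 pole at s=0, type 1.
K_v = lim_{s→0} s·L(s) = 100·13 / 2640 = 65/132.
e_ss = 4/K_v = 4/(65/132) = 528/65.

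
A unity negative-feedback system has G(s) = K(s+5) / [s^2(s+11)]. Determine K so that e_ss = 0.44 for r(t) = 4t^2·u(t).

40

The open loop has two poles at the origin → type 2 system.
K_a = lim_{s→0} s^2·G(s) = K·5 / (11) = (5/11)·K.
e_ss = 8/K_a = 0.44 ⇒ K_a = 200/11 ⇒ K = (200/11)/(5/11) = 40.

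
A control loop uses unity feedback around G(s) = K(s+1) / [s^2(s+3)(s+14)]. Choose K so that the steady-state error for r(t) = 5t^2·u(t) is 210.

2

Two free integrators in G(s): this is a type 2 system.
K_a = lim_{s→0} s^2·G(s) = K·1 / (3·14) = (1/42)·K.
e_ss = 10/K_a = 210 ⇒ K_a = 1/21 ⇒ K = (1/21)/(1/42) = 2.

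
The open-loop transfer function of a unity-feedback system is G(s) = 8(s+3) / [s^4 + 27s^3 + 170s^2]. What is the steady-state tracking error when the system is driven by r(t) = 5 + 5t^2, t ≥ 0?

425/6

Lowest-order denominator term is 170s^2, so the open loop has 2 poles at the origin → type 2 system. Treating each term separately:
  • 5: tracked with zero error.
  • 5t^2: e_ss = 10/K_a with K_a=12/85 → 425/6.
Total e_ss = 425/6.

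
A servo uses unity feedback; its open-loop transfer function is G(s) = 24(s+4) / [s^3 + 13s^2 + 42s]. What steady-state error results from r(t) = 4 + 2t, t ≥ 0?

0.875

The denominator has no term below 42s — 1 pole at s=0, type 1. Taking each input component in turn:
  • 4: tracked with zero error.
  • 2t: e_ss = 2/K_v with K_v=16/7 → 0.875.
Total e_ss = 0.875.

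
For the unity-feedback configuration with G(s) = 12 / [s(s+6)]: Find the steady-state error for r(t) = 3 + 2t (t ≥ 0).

The open loop has one pole at the origin → type 1 system. Treating each term separately:
  • 3: tracked with zero error.
  • 2t: e_ss = 2/K_v with K_v=2 → 1.
Total e_ss = 1.

1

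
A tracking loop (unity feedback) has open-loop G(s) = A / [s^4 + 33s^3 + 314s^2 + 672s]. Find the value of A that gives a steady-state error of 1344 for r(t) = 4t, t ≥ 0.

2

The denominator has no term below 672s — 1 pole at s=0, type 1.
K_v = lim_{s→0} s·G(s) = A / 672 = (1/672)·A.
e_ss = 4/K_v = 1344 ⇒ K_v = 1/336 ⇒ A = (1/336)/(1/672) = 2.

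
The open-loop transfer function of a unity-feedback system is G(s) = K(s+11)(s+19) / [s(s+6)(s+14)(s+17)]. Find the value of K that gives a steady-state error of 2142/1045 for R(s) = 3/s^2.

10

System type = 1 (one pole at s=0).
K_v = lim_{s→0} s·G(s) = K·11·19 / (6·14·17) = (209/1428)·K.
e_ss = 3/K_v = 2142/1045 ⇒ K_v = 1045/714 ⇒ K = (1045/714)/(209/1428) = 10.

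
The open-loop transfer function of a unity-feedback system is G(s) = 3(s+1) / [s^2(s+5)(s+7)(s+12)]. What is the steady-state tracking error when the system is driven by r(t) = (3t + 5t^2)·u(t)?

The open loop has two poles at the origin → type 2 system. Taking each input component in turn:
  • 3t: tracked with zero error.
  • 5t^2: e_ss = 10/K_a with K_a=1/140 → 1400.
Total e_ss = 1400.

1400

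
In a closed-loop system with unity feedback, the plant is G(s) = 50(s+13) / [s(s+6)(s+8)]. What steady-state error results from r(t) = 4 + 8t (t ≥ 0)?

G(s) has one factor of s in the denominator, so the system is type 1. Treating each term separately:
  • 4: tracked with zero error.
  • 8t: e_ss = 8/K_v with K_v=325/24 → 192/325.
Total e_ss = 192/325.

192/325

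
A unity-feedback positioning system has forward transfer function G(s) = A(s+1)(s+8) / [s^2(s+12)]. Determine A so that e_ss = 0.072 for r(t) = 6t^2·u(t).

System type = 2 (two poles at s=0).
K_a = lim_{s→0} s^2·G(s) = A·1·8 / (12) = (2/3)·A.
e_ss = 12/K_a = 0.072 ⇒ K_a = 500/3 ⇒ A = (500/3)/(2/3) = 250.

250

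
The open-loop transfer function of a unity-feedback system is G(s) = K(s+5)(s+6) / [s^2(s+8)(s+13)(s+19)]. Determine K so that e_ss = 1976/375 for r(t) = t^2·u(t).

G(s) has two factors of s in the denominator, so the system is type 2.
K_a = lim_{s→0} s^2·G(s) = K·5·6 / (8·13·19) = (15/988)·K.
e_ss = 2/K_a = 1976/375 ⇒ K_a = 375/988 ⇒ K = (375/988)/(15/988) = 25.

25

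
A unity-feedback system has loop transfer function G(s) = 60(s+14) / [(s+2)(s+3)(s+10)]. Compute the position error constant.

14

The open loop has no poles at the origin → type 0 system.
K_p = lim_{s→0} G(s) = 60·14 / (2·3·10) = 14.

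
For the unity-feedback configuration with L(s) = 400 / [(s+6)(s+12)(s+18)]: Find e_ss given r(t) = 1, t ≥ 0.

81/106

System type = 0 (no poles at s=0).
K_p = lim_{s→0} L(s) = 400 / (6·12·18) = 25/81.
e_ss = 1/(1 + K_p) = 1/(106/81) = 81/106.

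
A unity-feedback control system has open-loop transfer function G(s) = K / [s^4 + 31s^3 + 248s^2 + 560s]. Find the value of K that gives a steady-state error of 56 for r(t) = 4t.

40

Lowest-order denominator term is 560s, so the open loop has 1 pole at the origin → type 1 system.
K_v = lim_{s→0} s·G(s) = K / 560 = (1/560)·K.
e_ss = 4/K_v = 56 ⇒ K_v = 1/14 ⇒ K = (1/14)/(1/560) = 40.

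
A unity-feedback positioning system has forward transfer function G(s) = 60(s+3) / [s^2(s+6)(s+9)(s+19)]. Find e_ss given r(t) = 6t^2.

68.4

Two free integrators in G(s): this is a type 2 system.
K_a = lim_{s→0} s^2·G(s) = 60·3 / (6·9·19) = 10/57.
r(t) = 6t^2 gives R(s) = 12/s^3.
e_ss = 12/K_a = 12/(10/57) = 68.4.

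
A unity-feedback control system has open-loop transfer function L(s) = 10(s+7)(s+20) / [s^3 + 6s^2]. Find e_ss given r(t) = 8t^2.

12/175

Factoring s^2 from the denominator leaves a polynomial with constant term 6, so the system is type 2.
K_a = lim_{s→0} s^2·L(s) = 10·7·20 / 6 = 700/3.
r(t) = 8t^2 gives R(s) = 16/s^3.
e_ss = 16/K_a = 16/(700/3) = 12/175.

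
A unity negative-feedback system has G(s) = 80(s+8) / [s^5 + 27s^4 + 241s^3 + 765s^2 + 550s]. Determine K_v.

The denominator has no term below 550s — 1 pole at s=0, type 1.
K_v = lim_{s→0} s·G(s) = 80·8 / 550 = 64/55.

64/55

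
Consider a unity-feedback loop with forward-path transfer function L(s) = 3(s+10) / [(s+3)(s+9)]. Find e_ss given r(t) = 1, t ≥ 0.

No free integrators in L(s): this is a type 0 system.
K_p = lim_{s→0} L(s) = 3·10 / (3·9) = 10/9.
e_ss = 1/(1 + K_p) = 1/(19/9) = 9/19.

9/19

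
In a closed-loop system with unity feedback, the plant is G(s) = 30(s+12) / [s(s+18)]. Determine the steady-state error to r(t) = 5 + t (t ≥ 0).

0.05

The open loop has one pole at the origin → type 1 system. Taking each input component in turn:
  • 5: tracked with zero error.
  • t: e_ss = 1/K_v with K_v=20 → 0.05.
Total e_ss = 0.05.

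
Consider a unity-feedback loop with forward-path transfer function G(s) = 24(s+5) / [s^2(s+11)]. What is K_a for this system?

Two free integrators in G(s): this is a type 2 system.
K_a = lim_{s→0} s^2·G(s) = 24·5 / (11) = 120/11.

120/11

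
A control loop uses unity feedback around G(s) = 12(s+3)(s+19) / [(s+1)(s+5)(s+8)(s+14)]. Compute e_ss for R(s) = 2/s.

G(s) has no factors of s in the denominator, so the system is type 0.
K_p = lim_{s→0} G(s) = 12·3·19 / (1·5·8·14) = 171/140.
e_ss = 2/(1 + K_p) = 2/(311/140) = 280/311.

280/311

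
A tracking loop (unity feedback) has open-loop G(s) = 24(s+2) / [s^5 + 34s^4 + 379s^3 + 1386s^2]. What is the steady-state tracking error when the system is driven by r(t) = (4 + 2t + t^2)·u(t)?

57.75

The denominator has no term below 1386s^2 — 2 poles at s=0, type 2. Taking each input component in turn:
  • 4: tracked with zero error.
  • 2t: tracked with zero error.
  • t^2: e_ss = 2/K_a with K_a=8/231 → 57.75.
Total e_ss = 57.75.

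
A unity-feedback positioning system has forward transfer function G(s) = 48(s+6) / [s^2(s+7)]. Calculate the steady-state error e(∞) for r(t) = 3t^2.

7/48

G(s) has two factors of s in the denominator, so the system is type 2.
K_a = lim_{s→0} s^2·G(s) = 48·6 / (7) = 288/7.
r(t) = 3t^2 gives R(s) = 6/s^3.
e_ss = 6/K_a = 6/(288/7) = 7/48.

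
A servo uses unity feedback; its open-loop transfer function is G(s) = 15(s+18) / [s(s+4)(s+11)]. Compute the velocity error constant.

The open loop has one pole at the origin → type 1 system.
K_v = lim_{s→0} s·G(s) = 15·18 / (4·11) = 135/22.

135/22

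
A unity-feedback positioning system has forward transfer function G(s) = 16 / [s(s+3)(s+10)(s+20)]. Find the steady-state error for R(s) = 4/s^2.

150

System type = 1 (one pole at s=0).
K_v = lim_{s→0} s·G(s) = 16 / (3·10·20) = 2/75.
e_ss = 4/K_v = 4/(2/75) = 150.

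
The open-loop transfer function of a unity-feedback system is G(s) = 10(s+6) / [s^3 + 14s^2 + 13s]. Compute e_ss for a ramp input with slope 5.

The denominator has no term below 13s — 1 pole at s=0, type 1.
K_v = lim_{s→0} s·G(s) = 10·6 / 13 = 60/13.
e_ss = 5/K_v = 5/(60/13) = 13/12.

13/12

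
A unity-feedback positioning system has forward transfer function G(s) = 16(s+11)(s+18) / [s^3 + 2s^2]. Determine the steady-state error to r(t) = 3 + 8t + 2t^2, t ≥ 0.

Lowest-order denominator term is 2s^2, so the open loop has 2 poles at the origin → type 2 system. Taking each input component in turn:
  • 3: tracked with zero error.
  • 8t: tracked with zero error.
  • 2t^2: e_ss = 4/K_a with K_a=1584 → 1/396.
Total e_ss = 1/396.

1/396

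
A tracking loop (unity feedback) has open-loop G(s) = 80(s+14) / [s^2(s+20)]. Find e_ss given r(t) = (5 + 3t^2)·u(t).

System type = 2 (two poles at s=0). Taking each input component in turn:
  • 5: tracked with zero error.
  • 3t^2: e_ss = 6/K_a with K_a=56 → 3/28.
Total e_ss = 3/28.

3/28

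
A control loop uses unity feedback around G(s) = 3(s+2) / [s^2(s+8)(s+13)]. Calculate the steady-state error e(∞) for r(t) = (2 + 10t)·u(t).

0

The open loop has two poles at the origin → type 2 system. Taking each input component in turn:
  • 2: tracked with zero error.
  • 10t: tracked with zero error.
Total e_ss = 0.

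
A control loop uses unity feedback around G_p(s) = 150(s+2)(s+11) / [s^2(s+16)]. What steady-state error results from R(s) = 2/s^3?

G_p(s) has two factors of s in the denominator, so the system is type 2.
K_a = lim_{s→0} s^2·G_p(s) = 150·2·11 / (16) = 206.25.
r(t) = t^2 gives R(s) = 2/s^3.
e_ss = 2/K_a = 2/206.25 = 8/825.

8/825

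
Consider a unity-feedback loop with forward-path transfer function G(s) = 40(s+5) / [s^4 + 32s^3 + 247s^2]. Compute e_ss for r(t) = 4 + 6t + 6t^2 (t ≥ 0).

14.82

Factoring s^2 from the denominator leaves a polynomial with constant term 247, so the system is type 2. Taking each input component in turn:
  • 4: tracked with zero error.
  • 6t: tracked with zero error.
  • 6t^2: e_ss = 12/K_a with K_a=200/247 → 14.82.
Total e_ss = 14.82.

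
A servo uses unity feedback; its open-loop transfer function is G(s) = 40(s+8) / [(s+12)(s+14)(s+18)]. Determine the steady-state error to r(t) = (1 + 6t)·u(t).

infinity

G(s) has no factors of s in the denominator, so the system is type 0. Taking each input component in turn:
  • 1: e_ss = 1/(1+K_p) with K_p=20/189 → 189/209.
  • 6t: a type-0 system cannot track it, e_ss → ∞.
The unbounded component dominates.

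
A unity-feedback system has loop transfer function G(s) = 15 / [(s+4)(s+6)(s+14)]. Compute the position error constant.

5/112

G(s) has no factors of s in the denominator, so the system is type 0.
K_p = lim_{s→0} G(s) = 15 / (4·6·14) = 5/112.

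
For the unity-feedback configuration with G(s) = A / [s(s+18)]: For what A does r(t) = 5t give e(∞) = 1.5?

60

The open loop has one pole at the origin → type 1 system.
K_v = lim_{s→0} s·G(s) = A / (18) = (1/18)·A.
e_ss = 5/K_v = 1.5 ⇒ K_v = 10/3 ⇒ A = (10/3)/(1/18) = 60.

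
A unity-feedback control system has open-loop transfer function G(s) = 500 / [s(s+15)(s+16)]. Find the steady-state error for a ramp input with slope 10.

4.8

One free integrator in G(s): this is a type 1 system.
K_v = lim_{s→0} s·G(s) = 500 / (15·16) = 25/12.
e_ss = 10/K_v = 10/(25/12) = 4.8.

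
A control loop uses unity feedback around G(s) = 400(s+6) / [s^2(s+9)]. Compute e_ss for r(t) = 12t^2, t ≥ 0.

System type = 2 (two poles at s=0).
K_a = lim_{s→0} s^2·G(s) = 400·6 / (9) = 800/3.
r(t) = 12t^2 gives R(s) = 24/s^3.
e_ss = 24/K_a = 24/(800/3) = 0.09.

0.09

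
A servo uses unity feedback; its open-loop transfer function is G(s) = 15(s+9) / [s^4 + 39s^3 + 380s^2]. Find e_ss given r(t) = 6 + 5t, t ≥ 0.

Lowest-order denominator term is 380s^2, so the open loop has 2 poles at the origin → type 2 system. By superposition:
  • 6: tracked with zero error.
  • 5t: tracked with zero error.
Total e_ss = 0.

0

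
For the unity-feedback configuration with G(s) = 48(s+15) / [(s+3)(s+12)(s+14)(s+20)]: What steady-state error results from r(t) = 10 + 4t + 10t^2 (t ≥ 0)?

The open loop has no poles at the origin → type 0 system. Treating each term separately:
  • 10: e_ss = 10/(1+K_p) with K_p=1/14 → 28/3.
  • 4t: a type-0 system cannot track it, e_ss → ∞.
  • 10t^2: a type-0 system cannot track it, e_ss → ∞.
The unbounded component dominates.

infinity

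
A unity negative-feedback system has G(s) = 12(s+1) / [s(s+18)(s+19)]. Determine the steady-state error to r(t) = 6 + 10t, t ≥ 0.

285

G(s) has one factor of s in the denominator, so the system is type 1. Treating each term separately:
  • 6: tracked with zero error.
  • 10t: e_ss = 10/K_v with K_v=2/57 → 285.
Total e_ss = 285.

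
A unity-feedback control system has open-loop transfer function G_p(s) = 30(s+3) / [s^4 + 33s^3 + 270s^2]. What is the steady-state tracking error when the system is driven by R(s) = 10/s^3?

30

The denominator has no term below 270s^2 — 2 poles at s=0, type 2.
K_a = lim_{s→0} s^2·G_p(s) = 30·3 / 270 = 1/3.
r(t) = 5t^2 gives R(s) = 10/s^3.
e_ss = 10/K_a = 10/(1/3) = 30.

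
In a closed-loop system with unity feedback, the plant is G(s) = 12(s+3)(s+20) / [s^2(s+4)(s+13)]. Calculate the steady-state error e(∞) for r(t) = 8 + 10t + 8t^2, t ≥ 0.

52/45

System type = 2 (two poles at s=0). Taking each input component in turn:
  • 8: tracked with zero error.
  • 10t: tracked with zero error.
  • 8t^2: e_ss = 16/K_a with K_a=180/13 → 52/45.
Total e_ss = 52/45.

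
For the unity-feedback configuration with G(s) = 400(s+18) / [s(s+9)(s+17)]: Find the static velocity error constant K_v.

G(s) has one factor of s in the denominator, so the system is type 1.
K_v = lim_{s→0} s·G(s) = 400·18 / (9·17) = 800/17.

800/17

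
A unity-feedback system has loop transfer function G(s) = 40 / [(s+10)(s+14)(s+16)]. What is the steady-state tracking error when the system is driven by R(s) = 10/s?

System type = 0 (no poles at s=0).
K_p = lim_{s→0} G(s) = 40 / (10·14·16) = 1/56.
e_ss = 10/(1 + K_p) = 10/(57/56) = 560/57.

560/57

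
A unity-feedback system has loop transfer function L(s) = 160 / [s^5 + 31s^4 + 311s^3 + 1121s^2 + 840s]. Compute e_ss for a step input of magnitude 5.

Lowest-order denominator term is 840s, so the open loop has 1 pole at the origin → type 1 system.
A type-1 system has K_p = ∞, so it tracks a step input with zero steady-state error.

0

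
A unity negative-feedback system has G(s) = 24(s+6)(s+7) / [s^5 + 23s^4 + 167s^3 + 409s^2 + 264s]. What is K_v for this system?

The denominator has no term below 264s — 1 pole at s=0, type 1.
K_v = lim_{s→0} s·G(s) = 24·6·7 / 264 = 42/11.

42/11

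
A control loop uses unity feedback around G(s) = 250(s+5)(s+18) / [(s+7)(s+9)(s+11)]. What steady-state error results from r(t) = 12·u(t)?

308/859

System type = 0 (no poles at s=0).
K_p = lim_{s→0} G(s) = 250·5·18 / (7·9·11) = 2500/77.
e_ss = 12/(1 + K_p) = 12/(2577/77) = 308/859.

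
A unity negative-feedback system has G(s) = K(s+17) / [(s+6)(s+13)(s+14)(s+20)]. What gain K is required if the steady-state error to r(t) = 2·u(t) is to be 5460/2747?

G(s) has no factors of s in the denominator, so the system is type 0.
K_p = lim_{s→0} G(s) = K·17 / (6·13·14·20) = (17/21840)·K.
e_ss = 2/(1 + K_p) = 5460/2747 ⇒ 1 + (17/21840)·K = 2747/2730 ⇒ K = 8.

8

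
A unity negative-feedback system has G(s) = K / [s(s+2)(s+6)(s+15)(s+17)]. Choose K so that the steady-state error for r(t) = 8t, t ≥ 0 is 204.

120

The open loop has one pole at the origin → type 1 system.
K_v = lim_{s→0} s·G(s) = K / (2·6·15·17) = (1/3060)·K.
e_ss = 8/K_v = 204 ⇒ K_v = 2/51 ⇒ K = (2/51)/(1/3060) = 120.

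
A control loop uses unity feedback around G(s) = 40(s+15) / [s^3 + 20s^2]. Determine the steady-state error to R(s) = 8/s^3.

4/15

The denominator has no term below 20s^2 — 2 poles at s=0, type 2.
K_a = lim_{s→0} s^2·G(s) = 40·15 / 20 = 30.
r(t) = 4t^2 gives R(s) = 8/s^3.
e_ss = 8/K_a = 8/30 = 4/15.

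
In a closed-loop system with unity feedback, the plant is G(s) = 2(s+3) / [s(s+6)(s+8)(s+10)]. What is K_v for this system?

0.0125

G(s) has one factor of s in the denominator, so the system is type 1.
K_v = lim_{s→0} s·G(s) = 2·3 / (6·8·10) = 0.0125.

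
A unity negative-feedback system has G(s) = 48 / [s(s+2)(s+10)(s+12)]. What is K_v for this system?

0.2

One free integrator in G(s): this is a type 1 system.
K_v = lim_{s→0} s·G(s) = 48 / (2·10·12) = 0.2.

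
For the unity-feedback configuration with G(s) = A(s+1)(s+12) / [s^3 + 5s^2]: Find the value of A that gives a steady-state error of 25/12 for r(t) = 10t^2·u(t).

4

Factoring s^2 from the denominator leaves a polynomial with constant term 5, so the system is type 2.
K_a = lim_{s→0} s^2·G(s) = A·1·12 / 5 = 2.4·A.
e_ss = 20/K_a = 25/12 ⇒ K_a = 9.6 ⇒ A = 9.6/2.4 = 4.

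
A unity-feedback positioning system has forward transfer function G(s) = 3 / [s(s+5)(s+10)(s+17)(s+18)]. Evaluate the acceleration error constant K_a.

0

One free integrator in G(s): this is a type 1 system.
K_a = lim_{s→0} s^2·G(s) = 0 (the extra factor of s kills the finite limit).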